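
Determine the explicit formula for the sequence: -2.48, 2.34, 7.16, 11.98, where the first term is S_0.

Check differences: 2.34 - -2.48 = 4.82
7.16 - 2.34 = 4.82
Common difference d = 4.82.
First term a = -2.48.
Formula: S_i = -2.48 + 4.82*i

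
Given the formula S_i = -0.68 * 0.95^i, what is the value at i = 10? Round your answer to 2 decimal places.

S_10 = -0.68 * 0.95^10 ≈ -0.68 * 0.5987 ≈ -0.41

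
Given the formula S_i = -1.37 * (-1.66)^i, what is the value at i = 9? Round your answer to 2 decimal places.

S_9 = -1.37 * (-1.66)^9 ≈ -1.37 * -95.7134 ≈ 131.13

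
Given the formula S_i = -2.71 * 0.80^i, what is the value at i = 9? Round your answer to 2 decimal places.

S_9 = -2.71 * 0.8^9 ≈ -2.71 * 0.1342 ≈ -0.36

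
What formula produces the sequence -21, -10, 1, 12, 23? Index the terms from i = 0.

Check differences: -10 - -21 = 11
1 - -10 = 11
Common difference d = 11.
First term a = -21.
Formula: S_i = -21 + 11*i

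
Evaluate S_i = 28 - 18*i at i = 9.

S_9 = 28 + -18*9 = 28 + -162 = -134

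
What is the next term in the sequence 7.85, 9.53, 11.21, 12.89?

Differences: 9.53 - 7.85 = 1.68
This is an arithmetic sequence with common difference d = 1.68.
Next term = 12.89 + 1.68 = 14.57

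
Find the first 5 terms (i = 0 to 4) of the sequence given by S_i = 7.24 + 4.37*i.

This is an arithmetic sequence.
i=0: S_0 = 7.24 + 4.37*0 = 7.24
i=1: S_1 = 7.24 + 4.37*1 = 11.61
i=2: S_2 = 7.24 + 4.37*2 = 15.98
i=3: S_3 = 7.24 + 4.37*3 = 20.35
i=4: S_4 = 7.24 + 4.37*4 = 24.72
The first 5 terms are: [7.24, 11.61, 15.98, 20.35, 24.72]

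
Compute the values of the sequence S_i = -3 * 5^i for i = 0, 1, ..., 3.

This is a geometric sequence.
i=0: S_0 = -3 * 5^0 = -3
i=1: S_1 = -3 * 5^1 = -15
i=2: S_2 = -3 * 5^2 = -75
i=3: S_3 = -3 * 5^3 = -375
The first 4 terms are: [-3, -15, -75, -375]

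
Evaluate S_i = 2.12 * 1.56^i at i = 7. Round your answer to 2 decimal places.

S_7 = 2.12 * 1.56^7 ≈ 2.12 * 22.4839 ≈ 47.67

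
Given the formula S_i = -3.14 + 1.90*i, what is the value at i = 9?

S_9 = -3.14 + 1.9*9 = -3.14 + 17.1 = 13.96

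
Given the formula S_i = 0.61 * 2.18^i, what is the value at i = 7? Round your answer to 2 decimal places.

S_7 = 0.61 * 2.18^7 ≈ 0.61 * 233.989 ≈ 142.73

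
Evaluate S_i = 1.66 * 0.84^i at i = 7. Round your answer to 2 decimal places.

S_7 = 1.66 * 0.84^7 ≈ 1.66 * 0.2951 ≈ 0.49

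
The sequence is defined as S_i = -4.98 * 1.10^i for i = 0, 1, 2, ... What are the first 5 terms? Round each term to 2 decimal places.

This is a geometric sequence.
i=0: S_0 = -4.98 * 1.1^0 = -4.98
i=1: S_1 = -4.98 * 1.1^1 ≈ -5.48
i=2: S_2 = -4.98 * 1.1^2 ≈ -6.03
i=3: S_3 = -4.98 * 1.1^3 ≈ -6.63
i=4: S_4 = -4.98 * 1.1^4 ≈ -7.29
The first 5 terms are: [-4.98, -5.48, -6.03, -6.63, -7.29]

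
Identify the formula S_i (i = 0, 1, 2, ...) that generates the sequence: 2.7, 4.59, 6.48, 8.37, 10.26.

Check differences: 4.59 - 2.7 = 1.89
6.48 - 4.59 = 1.89
Common difference d = 1.89.
First term a = 2.7.
Formula: S_i = 2.70 + 1.89*i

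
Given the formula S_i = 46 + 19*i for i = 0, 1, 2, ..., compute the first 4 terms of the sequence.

This is an arithmetic sequence.
i=0: S_0 = 46 + 19*0 = 46
i=1: S_1 = 46 + 19*1 = 65
i=2: S_2 = 46 + 19*2 = 84
i=3: S_3 = 46 + 19*3 = 103
The first 4 terms are: [46, 65, 84, 103]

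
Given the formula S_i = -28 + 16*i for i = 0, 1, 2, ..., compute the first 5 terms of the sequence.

This is an arithmetic sequence.
i=0: S_0 = -28 + 16*0 = -28
i=1: S_1 = -28 + 16*1 = -12
i=2: S_2 = -28 + 16*2 = 4
i=3: S_3 = -28 + 16*3 = 20
i=4: S_4 = -28 + 16*4 = 36
The first 5 terms are: [-28, -12, 4, 20, 36]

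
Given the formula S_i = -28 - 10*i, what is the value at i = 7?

S_7 = -28 + -10*7 = -28 + -70 = -98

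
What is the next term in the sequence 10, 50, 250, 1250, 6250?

Ratios: 50 / 10 = 5.0
This is a geometric sequence with common ratio r = 5.
Next term = 6250 * 5 = 31250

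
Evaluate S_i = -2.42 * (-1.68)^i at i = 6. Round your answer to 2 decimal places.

S_6 = -2.42 * (-1.68)^6 ≈ -2.42 * 22.4831 ≈ -54.41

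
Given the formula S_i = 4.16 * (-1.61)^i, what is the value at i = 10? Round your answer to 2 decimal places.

S_10 = 4.16 * (-1.61)^10 ≈ 4.16 * 117.0196 ≈ 486.8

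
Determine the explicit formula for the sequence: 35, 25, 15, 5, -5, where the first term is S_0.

Check differences: 25 - 35 = -10
15 - 25 = -10
Common difference d = -10.
First term a = 35.
Formula: S_i = 35 - 10*i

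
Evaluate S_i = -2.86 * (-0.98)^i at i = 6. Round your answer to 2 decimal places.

S_6 = -2.86 * (-0.98)^6 ≈ -2.86 * 0.8858 ≈ -2.53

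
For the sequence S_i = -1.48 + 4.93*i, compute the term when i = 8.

S_8 = -1.48 + 4.93*8 = -1.48 + 39.44 = 37.96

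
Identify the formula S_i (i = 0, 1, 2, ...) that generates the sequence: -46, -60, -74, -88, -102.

Check differences: -60 - -46 = -14
-74 - -60 = -14
Common difference d = -14.
First term a = -46.
Formula: S_i = -46 - 14*i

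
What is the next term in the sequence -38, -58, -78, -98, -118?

Differences: -58 - -38 = -20
This is an arithmetic sequence with common difference d = -20.
Next term = -118 + -20 = -138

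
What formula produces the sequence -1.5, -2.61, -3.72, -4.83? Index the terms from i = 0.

Check differences: -2.61 - -1.5 = -1.11
-3.72 - -2.61 = -1.11
Common difference d = -1.11.
First term a = -1.5.
Formula: S_i = -1.50 - 1.11*i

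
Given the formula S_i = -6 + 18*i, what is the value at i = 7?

S_7 = -6 + 18*7 = -6 + 126 = 120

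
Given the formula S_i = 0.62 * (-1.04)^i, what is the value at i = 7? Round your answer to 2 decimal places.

S_7 = 0.62 * (-1.04)^7 ≈ 0.62 * -1.3159 ≈ -0.82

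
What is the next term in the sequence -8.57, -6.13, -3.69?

Differences: -6.13 - -8.57 = 2.44
This is an arithmetic sequence with common difference d = 2.44.
Next term = -3.69 + 2.44 = -1.25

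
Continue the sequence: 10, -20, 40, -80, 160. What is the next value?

Ratios: -20 / 10 = -2.0
This is a geometric sequence with common ratio r = -2.
Next term = 160 * -2 = -320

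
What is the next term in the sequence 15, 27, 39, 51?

Differences: 27 - 15 = 12
This is an arithmetic sequence with common difference d = 12.
Next term = 51 + 12 = 63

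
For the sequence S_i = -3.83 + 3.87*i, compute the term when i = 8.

S_8 = -3.83 + 3.87*8 = -3.83 + 30.96 = 27.13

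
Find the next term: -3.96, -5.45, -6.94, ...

Differences: -5.45 - -3.96 = -1.49
This is an arithmetic sequence with common difference d = -1.49.
Next term = -6.94 + -1.49 = -8.43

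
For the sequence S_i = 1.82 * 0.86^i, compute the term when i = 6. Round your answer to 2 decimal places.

S_6 = 1.82 * 0.86^6 ≈ 1.82 * 0.4046 ≈ 0.74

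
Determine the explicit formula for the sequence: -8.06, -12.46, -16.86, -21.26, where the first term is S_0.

Check differences: -12.46 - -8.06 = -4.4
-16.86 - -12.46 = -4.4
Common difference d = -4.4.
First term a = -8.06.
Formula: S_i = -8.06 - 4.40*i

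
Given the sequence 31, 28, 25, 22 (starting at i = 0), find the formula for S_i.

Check differences: 28 - 31 = -3
25 - 28 = -3
Common difference d = -3.
First term a = 31.
Formula: S_i = 31 - 3*i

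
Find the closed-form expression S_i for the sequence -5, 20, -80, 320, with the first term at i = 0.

Check ratios: 20 / -5 = -4.0
Common ratio r = -4.
First term a = -5.
Formula: S_i = -5 * (-4)^i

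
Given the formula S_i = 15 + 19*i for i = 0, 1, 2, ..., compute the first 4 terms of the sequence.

This is an arithmetic sequence.
i=0: S_0 = 15 + 19*0 = 15
i=1: S_1 = 15 + 19*1 = 34
i=2: S_2 = 15 + 19*2 = 53
i=3: S_3 = 15 + 19*3 = 72
The first 4 terms are: [15, 34, 53, 72]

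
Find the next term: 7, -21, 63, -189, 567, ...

Ratios: -21 / 7 = -3.0
This is a geometric sequence with common ratio r = -3.
Next term = 567 * -3 = -1701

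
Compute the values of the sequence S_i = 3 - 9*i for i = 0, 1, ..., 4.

This is an arithmetic sequence.
i=0: S_0 = 3 + -9*0 = 3
i=1: S_1 = 3 + -9*1 = -6
i=2: S_2 = 3 + -9*2 = -15
i=3: S_3 = 3 + -9*3 = -24
i=4: S_4 = 3 + -9*4 = -33
The first 5 terms are: [3, -6, -15, -24, -33]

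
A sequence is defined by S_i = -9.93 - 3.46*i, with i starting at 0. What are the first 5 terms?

This is an arithmetic sequence.
i=0: S_0 = -9.93 + -3.46*0 = -9.93
i=1: S_1 = -9.93 + -3.46*1 = -13.39
i=2: S_2 = -9.93 + -3.46*2 = -16.85
i=3: S_3 = -9.93 + -3.46*3 = -20.31
i=4: S_4 = -9.93 + -3.46*4 = -23.77
The first 5 terms are: [-9.93, -13.39, -16.85, -20.31, -23.77]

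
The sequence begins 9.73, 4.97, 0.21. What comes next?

Differences: 4.97 - 9.73 = -4.76
This is an arithmetic sequence with common difference d = -4.76.
Next term = 0.21 + -4.76 = -4.55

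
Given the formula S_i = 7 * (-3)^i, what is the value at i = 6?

S_6 = 7 * (-3)^6 = 7 * 729 = 5103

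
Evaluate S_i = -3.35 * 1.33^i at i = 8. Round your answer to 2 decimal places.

S_8 = -3.35 * 1.33^8 ≈ -3.35 * 9.7907 ≈ -32.8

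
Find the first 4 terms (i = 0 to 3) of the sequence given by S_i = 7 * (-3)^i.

This is a geometric sequence.
i=0: S_0 = 7 * (-3)^0 = 7
i=1: S_1 = 7 * (-3)^1 = -21
i=2: S_2 = 7 * (-3)^2 = 63
i=3: S_3 = 7 * (-3)^3 = -189
The first 4 terms are: [7, -21, 63, -189]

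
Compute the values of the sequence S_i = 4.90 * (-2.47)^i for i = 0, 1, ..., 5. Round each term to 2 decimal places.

This is a geometric sequence.
i=0: S_0 = 4.9 * (-2.47)^0 = 4.9
i=1: S_1 = 4.9 * (-2.47)^1 ≈ -12.1
i=2: S_2 = 4.9 * (-2.47)^2 ≈ 29.89
i=3: S_3 = 4.9 * (-2.47)^3 ≈ -73.84
i=4: S_4 = 4.9 * (-2.47)^4 ≈ 182.38
i=5: S_5 = 4.9 * (-2.47)^5 ≈ -450.49
The first 6 terms are: [4.9, -12.1, 29.89, -73.84, 182.38, -450.49]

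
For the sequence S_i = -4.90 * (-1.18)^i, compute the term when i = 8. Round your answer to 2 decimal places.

S_8 = -4.9 * (-1.18)^8 ≈ -4.9 * 3.7589 ≈ -18.42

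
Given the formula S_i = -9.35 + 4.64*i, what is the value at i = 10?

S_10 = -9.35 + 4.64*10 = -9.35 + 46.4 = 37.05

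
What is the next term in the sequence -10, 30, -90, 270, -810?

Ratios: 30 / -10 = -3.0
This is a geometric sequence with common ratio r = -3.
Next term = -810 * -3 = 2430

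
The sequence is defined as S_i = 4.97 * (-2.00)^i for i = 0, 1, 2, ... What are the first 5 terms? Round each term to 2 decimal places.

This is a geometric sequence.
i=0: S_0 = 4.97 * (-2.0)^0 = 4.97
i=1: S_1 = 4.97 * (-2.0)^1 = -9.94
i=2: S_2 = 4.97 * (-2.0)^2 = 19.88
i=3: S_3 = 4.97 * (-2.0)^3 = -39.76
i=4: S_4 = 4.97 * (-2.0)^4 = 79.52
The first 5 terms are: [4.97, -9.94, 19.88, -39.76, 79.52]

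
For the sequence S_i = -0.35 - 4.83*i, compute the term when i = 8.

S_8 = -0.35 + -4.83*8 = -0.35 + -38.64 = -38.99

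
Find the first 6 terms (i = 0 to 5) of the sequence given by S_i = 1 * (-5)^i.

This is a geometric sequence.
i=0: S_0 = 1 * (-5)^0 = 1
i=1: S_1 = 1 * (-5)^1 = -5
i=2: S_2 = 1 * (-5)^2 = 25
i=3: S_3 = 1 * (-5)^3 = -125
i=4: S_4 = 1 * (-5)^4 = 625
i=5: S_5 = 1 * (-5)^5 = -3125
The first 6 terms are: [1, -5, 25, -125, 625, -3125]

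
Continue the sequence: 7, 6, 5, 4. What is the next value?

Differences: 6 - 7 = -1
This is an arithmetic sequence with common difference d = -1.
Next term = 4 + -1 = 3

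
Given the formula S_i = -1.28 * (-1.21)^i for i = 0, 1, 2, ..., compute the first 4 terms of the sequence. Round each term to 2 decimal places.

This is a geometric sequence.
i=0: S_0 = -1.28 * (-1.21)^0 = -1.28
i=1: S_1 = -1.28 * (-1.21)^1 ≈ 1.55
i=2: S_2 = -1.28 * (-1.21)^2 ≈ -1.87
i=3: S_3 = -1.28 * (-1.21)^3 ≈ 2.27
The first 4 terms are: [-1.28, 1.55, -1.87, 2.27]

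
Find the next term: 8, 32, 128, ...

Ratios: 32 / 8 = 4.0
This is a geometric sequence with common ratio r = 4.
Next term = 128 * 4 = 512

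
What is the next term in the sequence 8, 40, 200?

Ratios: 40 / 8 = 5.0
This is a geometric sequence with common ratio r = 5.
Next term = 200 * 5 = 1000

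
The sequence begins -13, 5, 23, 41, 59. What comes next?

Differences: 5 - -13 = 18
This is an arithmetic sequence with common difference d = 18.
Next term = 59 + 18 = 77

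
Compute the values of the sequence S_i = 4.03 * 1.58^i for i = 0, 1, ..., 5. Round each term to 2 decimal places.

This is a geometric sequence.
i=0: S_0 = 4.03 * 1.58^0 = 4.03
i=1: S_1 = 4.03 * 1.58^1 ≈ 6.37
i=2: S_2 = 4.03 * 1.58^2 ≈ 10.06
i=3: S_3 = 4.03 * 1.58^3 ≈ 15.9
i=4: S_4 = 4.03 * 1.58^4 ≈ 25.12
i=5: S_5 = 4.03 * 1.58^5 ≈ 39.68
The first 6 terms are: [4.03, 6.37, 10.06, 15.9, 25.12, 39.68]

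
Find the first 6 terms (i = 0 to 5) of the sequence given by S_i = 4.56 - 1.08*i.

This is an arithmetic sequence.
i=0: S_0 = 4.56 + -1.08*0 = 4.56
i=1: S_1 = 4.56 + -1.08*1 = 3.48
i=2: S_2 = 4.56 + -1.08*2 = 2.4
i=3: S_3 = 4.56 + -1.08*3 = 1.32
i=4: S_4 = 4.56 + -1.08*4 = 0.24
i=5: S_5 = 4.56 + -1.08*5 = -0.84
The first 6 terms are: [4.56, 3.48, 2.4, 1.32, 0.24, -0.84]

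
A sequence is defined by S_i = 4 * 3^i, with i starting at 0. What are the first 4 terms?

This is a geometric sequence.
i=0: S_0 = 4 * 3^0 = 4
i=1: S_1 = 4 * 3^1 = 12
i=2: S_2 = 4 * 3^2 = 36
i=3: S_3 = 4 * 3^3 = 108
The first 4 terms are: [4, 12, 36, 108]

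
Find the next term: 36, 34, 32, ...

Differences: 34 - 36 = -2
This is an arithmetic sequence with common difference d = -2.
Next term = 32 + -2 = 30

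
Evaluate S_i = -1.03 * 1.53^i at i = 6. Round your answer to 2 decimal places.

S_6 = -1.03 * 1.53^6 ≈ -1.03 * 12.8277 ≈ -13.21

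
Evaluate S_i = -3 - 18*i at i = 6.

S_6 = -3 + -18*6 = -3 + -108 = -111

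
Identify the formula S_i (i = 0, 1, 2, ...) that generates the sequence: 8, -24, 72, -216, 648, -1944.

Check ratios: -24 / 8 = -3.0
Common ratio r = -3.
First term a = 8.
Formula: S_i = 8 * (-3)^i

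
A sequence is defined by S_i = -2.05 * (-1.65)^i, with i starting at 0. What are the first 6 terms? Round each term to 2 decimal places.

This is a geometric sequence.
i=0: S_0 = -2.05 * (-1.65)^0 = -2.05
i=1: S_1 = -2.05 * (-1.65)^1 ≈ 3.38
i=2: S_2 = -2.05 * (-1.65)^2 ≈ -5.58
i=3: S_3 = -2.05 * (-1.65)^3 ≈ 9.21
i=4: S_4 = -2.05 * (-1.65)^4 ≈ -15.19
i=5: S_5 = -2.05 * (-1.65)^5 ≈ 25.07
The first 6 terms are: [-2.05, 3.38, -5.58, 9.21, -15.19, 25.07]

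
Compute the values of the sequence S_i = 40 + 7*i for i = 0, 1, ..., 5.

This is an arithmetic sequence.
i=0: S_0 = 40 + 7*0 = 40
i=1: S_1 = 40 + 7*1 = 47
i=2: S_2 = 40 + 7*2 = 54
i=3: S_3 = 40 + 7*3 = 61
i=4: S_4 = 40 + 7*4 = 68
i=5: S_5 = 40 + 7*5 = 75
The first 6 terms are: [40, 47, 54, 61, 68, 75]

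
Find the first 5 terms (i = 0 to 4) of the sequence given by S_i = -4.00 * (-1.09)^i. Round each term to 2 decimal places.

This is a geometric sequence.
i=0: S_0 = -4.0 * (-1.09)^0 = -4.0
i=1: S_1 = -4.0 * (-1.09)^1 = 4.36
i=2: S_2 = -4.0 * (-1.09)^2 ≈ -4.75
i=3: S_3 = -4.0 * (-1.09)^3 ≈ 5.18
i=4: S_4 = -4.0 * (-1.09)^4 ≈ -5.65
The first 5 terms are: [-4.0, 4.36, -4.75, 5.18, -5.65]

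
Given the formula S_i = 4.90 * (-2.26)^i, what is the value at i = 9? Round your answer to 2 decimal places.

S_9 = 4.9 * (-2.26)^9 ≈ 4.9 * -1538.0695 ≈ -7536.54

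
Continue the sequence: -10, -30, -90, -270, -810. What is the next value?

Ratios: -30 / -10 = 3.0
This is a geometric sequence with common ratio r = 3.
Next term = -810 * 3 = -2430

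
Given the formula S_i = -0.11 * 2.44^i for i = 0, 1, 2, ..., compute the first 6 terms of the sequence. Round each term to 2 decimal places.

This is a geometric sequence.
i=0: S_0 = -0.11 * 2.44^0 = -0.11
i=1: S_1 = -0.11 * 2.44^1 ≈ -0.27
i=2: S_2 = -0.11 * 2.44^2 ≈ -0.65
i=3: S_3 = -0.11 * 2.44^3 ≈ -1.6
i=4: S_4 = -0.11 * 2.44^4 ≈ -3.9
i=5: S_5 = -0.11 * 2.44^5 ≈ -9.51
The first 6 terms are: [-0.11, -0.27, -0.65, -1.6, -3.9, -9.51]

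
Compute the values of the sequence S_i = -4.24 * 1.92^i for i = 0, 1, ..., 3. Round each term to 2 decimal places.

This is a geometric sequence.
i=0: S_0 = -4.24 * 1.92^0 = -4.24
i=1: S_1 = -4.24 * 1.92^1 ≈ -8.14
i=2: S_2 = -4.24 * 1.92^2 ≈ -15.63
i=3: S_3 = -4.24 * 1.92^3 ≈ -30.01
The first 4 terms are: [-4.24, -8.14, -15.63, -30.01]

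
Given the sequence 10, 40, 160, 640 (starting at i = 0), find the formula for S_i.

Check ratios: 40 / 10 = 4.0
Common ratio r = 4.
First term a = 10.
Formula: S_i = 10 * 4^i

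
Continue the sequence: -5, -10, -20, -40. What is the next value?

Ratios: -10 / -5 = 2.0
This is a geometric sequence with common ratio r = 2.
Next term = -40 * 2 = -80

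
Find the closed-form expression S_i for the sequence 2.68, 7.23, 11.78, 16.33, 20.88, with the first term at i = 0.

Check differences: 7.23 - 2.68 = 4.55
11.78 - 7.23 = 4.55
Common difference d = 4.55.
First term a = 2.68.
Formula: S_i = 2.68 + 4.55*i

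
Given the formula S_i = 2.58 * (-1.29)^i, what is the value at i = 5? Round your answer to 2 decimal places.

S_5 = 2.58 * (-1.29)^5 ≈ 2.58 * -3.5723 ≈ -9.22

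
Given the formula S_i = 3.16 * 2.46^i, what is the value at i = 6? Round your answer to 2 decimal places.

S_6 = 3.16 * 2.46^6 ≈ 3.16 * 221.6209 ≈ 700.32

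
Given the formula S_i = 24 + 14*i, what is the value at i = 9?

S_9 = 24 + 14*9 = 24 + 126 = 150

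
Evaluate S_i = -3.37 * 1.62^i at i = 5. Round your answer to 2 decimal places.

S_5 = -3.37 * 1.62^5 ≈ -3.37 * 11.1577 ≈ -37.6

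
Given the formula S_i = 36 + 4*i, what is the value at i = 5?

S_5 = 36 + 4*5 = 36 + 20 = 56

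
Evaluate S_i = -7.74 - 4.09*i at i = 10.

S_10 = -7.74 + -4.09*10 = -7.74 + -40.9 = -48.64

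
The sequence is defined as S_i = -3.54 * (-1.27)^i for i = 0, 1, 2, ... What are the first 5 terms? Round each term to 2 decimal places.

This is a geometric sequence.
i=0: S_0 = -3.54 * (-1.27)^0 = -3.54
i=1: S_1 = -3.54 * (-1.27)^1 ≈ 4.5
i=2: S_2 = -3.54 * (-1.27)^2 ≈ -5.71
i=3: S_3 = -3.54 * (-1.27)^3 ≈ 7.25
i=4: S_4 = -3.54 * (-1.27)^4 ≈ -9.21
The first 5 terms are: [-3.54, 4.5, -5.71, 7.25, -9.21]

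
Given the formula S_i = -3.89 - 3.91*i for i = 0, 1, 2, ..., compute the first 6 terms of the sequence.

This is an arithmetic sequence.
i=0: S_0 = -3.89 + -3.91*0 = -3.89
i=1: S_1 = -3.89 + -3.91*1 = -7.8
i=2: S_2 = -3.89 + -3.91*2 = -11.71
i=3: S_3 = -3.89 + -3.91*3 = -15.62
i=4: S_4 = -3.89 + -3.91*4 = -19.53
i=5: S_5 = -3.89 + -3.91*5 = -23.44
The first 6 terms are: [-3.89, -7.8, -11.71, -15.62, -19.53, -23.44]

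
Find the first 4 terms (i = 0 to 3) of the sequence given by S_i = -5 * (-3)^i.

This is a geometric sequence.
i=0: S_0 = -5 * (-3)^0 = -5
i=1: S_1 = -5 * (-3)^1 = 15
i=2: S_2 = -5 * (-3)^2 = -45
i=3: S_3 = -5 * (-3)^3 = 135
The first 4 terms are: [-5, 15, -45, 135]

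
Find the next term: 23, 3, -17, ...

Differences: 3 - 23 = -20
This is an arithmetic sequence with common difference d = -20.
Next term = -17 + -20 = -37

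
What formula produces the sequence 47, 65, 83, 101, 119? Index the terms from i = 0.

Check differences: 65 - 47 = 18
83 - 65 = 18
Common difference d = 18.
First term a = 47.
Formula: S_i = 47 + 18*i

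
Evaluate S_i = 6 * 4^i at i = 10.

S_10 = 6 * 4^10 = 6 * 1048576 = 6291456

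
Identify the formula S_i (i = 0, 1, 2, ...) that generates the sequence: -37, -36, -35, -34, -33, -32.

Check differences: -36 - -37 = 1
-35 - -36 = 1
Common difference d = 1.
First term a = -37.
Formula: S_i = -37 + 1*i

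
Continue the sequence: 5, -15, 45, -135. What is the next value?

Ratios: -15 / 5 = -3.0
This is a geometric sequence with common ratio r = -3.
Next term = -135 * -3 = 405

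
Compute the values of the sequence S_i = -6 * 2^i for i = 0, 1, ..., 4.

This is a geometric sequence.
i=0: S_0 = -6 * 2^0 = -6
i=1: S_1 = -6 * 2^1 = -12
i=2: S_2 = -6 * 2^2 = -24
i=3: S_3 = -6 * 2^3 = -48
i=4: S_4 = -6 * 2^4 = -96
The first 5 terms are: [-6, -12, -24, -48, -96]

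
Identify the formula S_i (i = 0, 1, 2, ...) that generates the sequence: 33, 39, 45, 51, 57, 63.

Check differences: 39 - 33 = 6
45 - 39 = 6
Common difference d = 6.
First term a = 33.
Formula: S_i = 33 + 6*i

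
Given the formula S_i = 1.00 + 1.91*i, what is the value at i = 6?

S_6 = 1.0 + 1.91*6 = 1.0 + 11.46 = 12.46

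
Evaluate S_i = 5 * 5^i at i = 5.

S_5 = 5 * 5^5 = 5 * 3125 = 15625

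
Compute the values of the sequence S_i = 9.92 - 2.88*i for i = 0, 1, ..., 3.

This is an arithmetic sequence.
i=0: S_0 = 9.92 + -2.88*0 = 9.92
i=1: S_1 = 9.92 + -2.88*1 = 7.04
i=2: S_2 = 9.92 + -2.88*2 = 4.16
i=3: S_3 = 9.92 + -2.88*3 = 1.28
The first 4 terms are: [9.92, 7.04, 4.16, 1.28]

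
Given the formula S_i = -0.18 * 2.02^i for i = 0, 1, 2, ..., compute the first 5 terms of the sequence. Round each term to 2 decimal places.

This is a geometric sequence.
i=0: S_0 = -0.18 * 2.02^0 = -0.18
i=1: S_1 = -0.18 * 2.02^1 ≈ -0.36
i=2: S_2 = -0.18 * 2.02^2 ≈ -0.73
i=3: S_3 = -0.18 * 2.02^3 ≈ -1.48
i=4: S_4 = -0.18 * 2.02^4 ≈ -3.0
The first 5 terms are: [-0.18, -0.36, -0.73, -1.48, -3.0]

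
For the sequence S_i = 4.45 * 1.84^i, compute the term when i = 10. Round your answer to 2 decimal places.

S_10 = 4.45 * 1.84^10 ≈ 4.45 * 444.8138 ≈ 1979.42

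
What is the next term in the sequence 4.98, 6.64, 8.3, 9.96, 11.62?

Differences: 6.64 - 4.98 = 1.66
This is an arithmetic sequence with common difference d = 1.66.
Next term = 11.62 + 1.66 = 13.28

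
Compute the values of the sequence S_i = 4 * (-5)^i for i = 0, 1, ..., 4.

This is a geometric sequence.
i=0: S_0 = 4 * (-5)^0 = 4
i=1: S_1 = 4 * (-5)^1 = -20
i=2: S_2 = 4 * (-5)^2 = 100
i=3: S_3 = 4 * (-5)^3 = -500
i=4: S_4 = 4 * (-5)^4 = 2500
The first 5 terms are: [4, -20, 100, -500, 2500]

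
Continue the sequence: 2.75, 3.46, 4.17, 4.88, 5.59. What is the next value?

Differences: 3.46 - 2.75 = 0.71
This is an arithmetic sequence with common difference d = 0.71.
Next term = 5.59 + 0.71 = 6.3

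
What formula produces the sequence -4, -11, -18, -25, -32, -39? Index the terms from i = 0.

Check differences: -11 - -4 = -7
-18 - -11 = -7
Common difference d = -7.
First term a = -4.
Formula: S_i = -4 - 7*i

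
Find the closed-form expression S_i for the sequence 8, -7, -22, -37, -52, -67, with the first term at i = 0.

Check differences: -7 - 8 = -15
-22 - -7 = -15
Common difference d = -15.
First term a = 8.
Formula: S_i = 8 - 15*i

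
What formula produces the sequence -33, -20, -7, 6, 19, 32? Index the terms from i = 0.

Check differences: -20 - -33 = 13
-7 - -20 = 13
Common difference d = 13.
First term a = -33.
Formula: S_i = -33 + 13*i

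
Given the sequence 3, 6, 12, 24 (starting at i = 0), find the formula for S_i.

Check ratios: 6 / 3 = 2.0
Common ratio r = 2.
First term a = 3.
Formula: S_i = 3 * 2^i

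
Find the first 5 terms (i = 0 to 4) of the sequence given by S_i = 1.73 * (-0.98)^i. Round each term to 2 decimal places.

This is a geometric sequence.
i=0: S_0 = 1.73 * (-0.98)^0 = 1.73
i=1: S_1 = 1.73 * (-0.98)^1 ≈ -1.7
i=2: S_2 = 1.73 * (-0.98)^2 ≈ 1.66
i=3: S_3 = 1.73 * (-0.98)^3 ≈ -1.63
i=4: S_4 = 1.73 * (-0.98)^4 ≈ 1.6
The first 5 terms are: [1.73, -1.7, 1.66, -1.63, 1.6]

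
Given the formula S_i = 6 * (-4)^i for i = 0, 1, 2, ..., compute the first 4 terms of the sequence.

This is a geometric sequence.
i=0: S_0 = 6 * (-4)^0 = 6
i=1: S_1 = 6 * (-4)^1 = -24
i=2: S_2 = 6 * (-4)^2 = 96
i=3: S_3 = 6 * (-4)^3 = -384
The first 4 terms are: [6, -24, 96, -384]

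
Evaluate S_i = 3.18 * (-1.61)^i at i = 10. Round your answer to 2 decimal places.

S_10 = 3.18 * (-1.61)^10 ≈ 3.18 * 117.0196 ≈ 372.12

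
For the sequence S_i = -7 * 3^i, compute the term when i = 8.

S_8 = -7 * 3^8 = -7 * 6561 = -45927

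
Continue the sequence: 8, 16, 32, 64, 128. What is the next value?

Ratios: 16 / 8 = 2.0
This is a geometric sequence with common ratio r = 2.
Next term = 128 * 2 = 256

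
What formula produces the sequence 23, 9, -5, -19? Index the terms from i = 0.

Check differences: 9 - 23 = -14
-5 - 9 = -14
Common difference d = -14.
First term a = 23.
Formula: S_i = 23 - 14*i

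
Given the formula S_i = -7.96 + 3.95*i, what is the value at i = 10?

S_10 = -7.96 + 3.95*10 = -7.96 + 39.5 = 31.54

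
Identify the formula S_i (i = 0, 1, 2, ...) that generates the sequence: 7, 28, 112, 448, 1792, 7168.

Check ratios: 28 / 7 = 4.0
Common ratio r = 4.
First term a = 7.
Formula: S_i = 7 * 4^i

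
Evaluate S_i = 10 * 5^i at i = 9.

S_9 = 10 * 5^9 = 10 * 1953125 = 19531250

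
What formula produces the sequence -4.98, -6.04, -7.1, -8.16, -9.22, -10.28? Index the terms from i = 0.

Check differences: -6.04 - -4.98 = -1.06
-7.1 - -6.04 = -1.06
Common difference d = -1.06.
First term a = -4.98.
Formula: S_i = -4.98 - 1.06*i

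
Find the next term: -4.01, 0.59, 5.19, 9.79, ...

Differences: 0.59 - -4.01 = 4.6
This is an arithmetic sequence with common difference d = 4.6.
Next term = 9.79 + 4.6 = 14.39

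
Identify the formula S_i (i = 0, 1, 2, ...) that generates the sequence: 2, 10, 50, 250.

Check ratios: 10 / 2 = 5.0
Common ratio r = 5.
First term a = 2.
Formula: S_i = 2 * 5^i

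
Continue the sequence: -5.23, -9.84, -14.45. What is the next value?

Differences: -9.84 - -5.23 = -4.61
This is an arithmetic sequence with common difference d = -4.61.
Next term = -14.45 + -4.61 = -19.06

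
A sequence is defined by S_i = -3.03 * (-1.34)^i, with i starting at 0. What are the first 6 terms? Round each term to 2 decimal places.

This is a geometric sequence.
i=0: S_0 = -3.03 * (-1.34)^0 = -3.03
i=1: S_1 = -3.03 * (-1.34)^1 ≈ 4.06
i=2: S_2 = -3.03 * (-1.34)^2 ≈ -5.44
i=3: S_3 = -3.03 * (-1.34)^3 ≈ 7.29
i=4: S_4 = -3.03 * (-1.34)^4 ≈ -9.77
i=5: S_5 = -3.03 * (-1.34)^5 ≈ 13.09
The first 6 terms are: [-3.03, 4.06, -5.44, 7.29, -9.77, 13.09]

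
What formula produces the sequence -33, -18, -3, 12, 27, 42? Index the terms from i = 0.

Check differences: -18 - -33 = 15
-3 - -18 = 15
Common difference d = 15.
First term a = -33.
Formula: S_i = -33 + 15*i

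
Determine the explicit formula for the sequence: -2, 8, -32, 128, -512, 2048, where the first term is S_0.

Check ratios: 8 / -2 = -4.0
Common ratio r = -4.
First term a = -2.
Formula: S_i = -2 * (-4)^i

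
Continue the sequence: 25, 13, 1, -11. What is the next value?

Differences: 13 - 25 = -12
This is an arithmetic sequence with common difference d = -12.
Next term = -11 + -12 = -23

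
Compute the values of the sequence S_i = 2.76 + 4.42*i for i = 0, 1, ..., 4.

This is an arithmetic sequence.
i=0: S_0 = 2.76 + 4.42*0 = 2.76
i=1: S_1 = 2.76 + 4.42*1 = 7.18
i=2: S_2 = 2.76 + 4.42*2 = 11.6
i=3: S_3 = 2.76 + 4.42*3 = 16.02
i=4: S_4 = 2.76 + 4.42*4 = 20.44
The first 5 terms are: [2.76, 7.18, 11.6, 16.02, 20.44]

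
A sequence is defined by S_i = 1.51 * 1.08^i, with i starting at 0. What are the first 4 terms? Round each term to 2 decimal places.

This is a geometric sequence.
i=0: S_0 = 1.51 * 1.08^0 = 1.51
i=1: S_1 = 1.51 * 1.08^1 ≈ 1.63
i=2: S_2 = 1.51 * 1.08^2 ≈ 1.76
i=3: S_3 = 1.51 * 1.08^3 ≈ 1.9
The first 4 terms are: [1.51, 1.63, 1.76, 1.9]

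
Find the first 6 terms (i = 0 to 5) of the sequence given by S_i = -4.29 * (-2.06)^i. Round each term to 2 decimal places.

This is a geometric sequence.
i=0: S_0 = -4.29 * (-2.06)^0 = -4.29
i=1: S_1 = -4.29 * (-2.06)^1 ≈ 8.84
i=2: S_2 = -4.29 * (-2.06)^2 ≈ -18.21
i=3: S_3 = -4.29 * (-2.06)^3 ≈ 37.5
i=4: S_4 = -4.29 * (-2.06)^4 ≈ -77.25
i=5: S_5 = -4.29 * (-2.06)^5 ≈ 159.15
The first 6 terms are: [-4.29, 8.84, -18.21, 37.5, -77.25, 159.15]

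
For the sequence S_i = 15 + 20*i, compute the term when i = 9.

S_9 = 15 + 20*9 = 15 + 180 = 195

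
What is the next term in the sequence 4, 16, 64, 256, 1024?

Ratios: 16 / 4 = 4.0
This is a geometric sequence with common ratio r = 4.
Next term = 1024 * 4 = 4096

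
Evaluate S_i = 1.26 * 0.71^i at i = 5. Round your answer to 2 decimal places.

S_5 = 1.26 * 0.71^5 ≈ 1.26 * 0.1804 ≈ 0.23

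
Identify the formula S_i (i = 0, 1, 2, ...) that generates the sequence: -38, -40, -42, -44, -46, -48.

Check differences: -40 - -38 = -2
-42 - -40 = -2
Common difference d = -2.
First term a = -38.
Formula: S_i = -38 - 2*i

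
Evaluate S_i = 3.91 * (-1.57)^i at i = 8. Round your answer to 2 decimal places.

S_8 = 3.91 * (-1.57)^8 ≈ 3.91 * 36.9145 ≈ 144.34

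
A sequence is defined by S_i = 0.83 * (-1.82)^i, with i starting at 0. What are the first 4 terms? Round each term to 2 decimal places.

This is a geometric sequence.
i=0: S_0 = 0.83 * (-1.82)^0 = 0.83
i=1: S_1 = 0.83 * (-1.82)^1 ≈ -1.51
i=2: S_2 = 0.83 * (-1.82)^2 ≈ 2.75
i=3: S_3 = 0.83 * (-1.82)^3 ≈ -5.0
The first 4 terms are: [0.83, -1.51, 2.75, -5.0]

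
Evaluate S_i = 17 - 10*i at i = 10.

S_10 = 17 + -10*10 = 17 + -100 = -83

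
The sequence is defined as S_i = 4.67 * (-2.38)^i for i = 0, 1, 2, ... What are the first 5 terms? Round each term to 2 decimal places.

This is a geometric sequence.
i=0: S_0 = 4.67 * (-2.38)^0 = 4.67
i=1: S_1 = 4.67 * (-2.38)^1 ≈ -11.11
i=2: S_2 = 4.67 * (-2.38)^2 ≈ 26.45
i=3: S_3 = 4.67 * (-2.38)^3 ≈ -62.96
i=4: S_4 = 4.67 * (-2.38)^4 ≈ 149.84
The first 5 terms are: [4.67, -11.11, 26.45, -62.96, 149.84]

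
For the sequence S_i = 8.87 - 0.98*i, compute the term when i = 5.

S_5 = 8.87 + -0.98*5 = 8.87 + -4.9 = 3.97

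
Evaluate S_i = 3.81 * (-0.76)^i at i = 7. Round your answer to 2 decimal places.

S_7 = 3.81 * (-0.76)^7 ≈ 3.81 * -0.1465 ≈ -0.56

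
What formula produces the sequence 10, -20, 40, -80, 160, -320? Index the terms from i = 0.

Check ratios: -20 / 10 = -2.0
Common ratio r = -2.
First term a = 10.
Formula: S_i = 10 * (-2)^i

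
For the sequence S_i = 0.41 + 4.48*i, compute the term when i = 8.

S_8 = 0.41 + 4.48*8 = 0.41 + 35.84 = 36.25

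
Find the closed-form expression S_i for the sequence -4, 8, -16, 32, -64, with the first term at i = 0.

Check ratios: 8 / -4 = -2.0
Common ratio r = -2.
First term a = -4.
Formula: S_i = -4 * (-2)^i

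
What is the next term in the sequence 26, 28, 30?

Differences: 28 - 26 = 2
This is an arithmetic sequence with common difference d = 2.
Next term = 30 + 2 = 32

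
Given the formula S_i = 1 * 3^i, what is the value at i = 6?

S_6 = 1 * 3^6 = 1 * 729 = 729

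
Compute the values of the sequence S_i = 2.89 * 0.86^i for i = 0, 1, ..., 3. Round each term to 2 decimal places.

This is a geometric sequence.
i=0: S_0 = 2.89 * 0.86^0 = 2.89
i=1: S_1 = 2.89 * 0.86^1 ≈ 2.49
i=2: S_2 = 2.89 * 0.86^2 ≈ 2.14
i=3: S_3 = 2.89 * 0.86^3 ≈ 1.84
The first 4 terms are: [2.89, 2.49, 2.14, 1.84]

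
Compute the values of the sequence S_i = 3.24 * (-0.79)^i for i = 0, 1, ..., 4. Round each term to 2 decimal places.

This is a geometric sequence.
i=0: S_0 = 3.24 * (-0.79)^0 = 3.24
i=1: S_1 = 3.24 * (-0.79)^1 ≈ -2.56
i=2: S_2 = 3.24 * (-0.79)^2 ≈ 2.02
i=3: S_3 = 3.24 * (-0.79)^3 ≈ -1.6
i=4: S_4 = 3.24 * (-0.79)^4 ≈ 1.26
The first 5 terms are: [3.24, -2.56, 2.02, -1.6, 1.26]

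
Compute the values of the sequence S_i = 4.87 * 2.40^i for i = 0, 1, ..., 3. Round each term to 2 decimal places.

This is a geometric sequence.
i=0: S_0 = 4.87 * 2.4^0 = 4.87
i=1: S_1 = 4.87 * 2.4^1 ≈ 11.69
i=2: S_2 = 4.87 * 2.4^2 ≈ 28.05
i=3: S_3 = 4.87 * 2.4^3 ≈ 67.32
The first 4 terms are: [4.87, 11.69, 28.05, 67.32]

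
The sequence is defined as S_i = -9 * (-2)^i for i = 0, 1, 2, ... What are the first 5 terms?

This is a geometric sequence.
i=0: S_0 = -9 * (-2)^0 = -9
i=1: S_1 = -9 * (-2)^1 = 18
i=2: S_2 = -9 * (-2)^2 = -36
i=3: S_3 = -9 * (-2)^3 = 72
i=4: S_4 = -9 * (-2)^4 = -144
The first 5 terms are: [-9, 18, -36, 72, -144]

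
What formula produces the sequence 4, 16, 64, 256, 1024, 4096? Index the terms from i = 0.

Check ratios: 16 / 4 = 4.0
Common ratio r = 4.
First term a = 4.
Formula: S_i = 4 * 4^i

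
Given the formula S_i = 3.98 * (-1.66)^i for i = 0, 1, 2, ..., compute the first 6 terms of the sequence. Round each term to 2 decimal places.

This is a geometric sequence.
i=0: S_0 = 3.98 * (-1.66)^0 = 3.98
i=1: S_1 = 3.98 * (-1.66)^1 ≈ -6.61
i=2: S_2 = 3.98 * (-1.66)^2 ≈ 10.97
i=3: S_3 = 3.98 * (-1.66)^3 ≈ -18.21
i=4: S_4 = 3.98 * (-1.66)^4 ≈ 30.22
i=5: S_5 = 3.98 * (-1.66)^5 ≈ -50.17
The first 6 terms are: [3.98, -6.61, 10.97, -18.21, 30.22, -50.17]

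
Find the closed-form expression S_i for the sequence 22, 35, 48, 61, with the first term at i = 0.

Check differences: 35 - 22 = 13
48 - 35 = 13
Common difference d = 13.
First term a = 22.
Formula: S_i = 22 + 13*i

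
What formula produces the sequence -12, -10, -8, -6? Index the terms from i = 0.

Check differences: -10 - -12 = 2
-8 - -10 = 2
Common difference d = 2.
First term a = -12.
Formula: S_i = -12 + 2*i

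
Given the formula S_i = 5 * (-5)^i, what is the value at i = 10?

S_10 = 5 * (-5)^10 = 5 * 9765625 = 48828125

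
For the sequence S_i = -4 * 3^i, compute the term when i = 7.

S_7 = -4 * 3^7 = -4 * 2187 = -8748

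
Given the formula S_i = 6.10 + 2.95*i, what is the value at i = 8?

S_8 = 6.1 + 2.95*8 = 6.1 + 23.6 = 29.7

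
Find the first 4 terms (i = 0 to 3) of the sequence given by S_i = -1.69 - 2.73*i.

This is an arithmetic sequence.
i=0: S_0 = -1.69 + -2.73*0 = -1.69
i=1: S_1 = -1.69 + -2.73*1 = -4.42
i=2: S_2 = -1.69 + -2.73*2 = -7.15
i=3: S_3 = -1.69 + -2.73*3 = -9.88
The first 4 terms are: [-1.69, -4.42, -7.15, -9.88]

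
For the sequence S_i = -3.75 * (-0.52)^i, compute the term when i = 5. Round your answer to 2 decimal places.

S_5 = -3.75 * (-0.52)^5 ≈ -3.75 * -0.038 ≈ 0.14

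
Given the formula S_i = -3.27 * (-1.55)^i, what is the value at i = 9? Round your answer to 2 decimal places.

S_9 = -3.27 * (-1.55)^9 ≈ -3.27 * -51.6399 ≈ 168.86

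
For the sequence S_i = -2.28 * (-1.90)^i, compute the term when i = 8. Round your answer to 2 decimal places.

S_8 = -2.28 * (-1.9)^8 ≈ -2.28 * 169.8356 ≈ -387.23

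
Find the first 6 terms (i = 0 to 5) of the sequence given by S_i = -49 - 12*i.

This is an arithmetic sequence.
i=0: S_0 = -49 + -12*0 = -49
i=1: S_1 = -49 + -12*1 = -61
i=2: S_2 = -49 + -12*2 = -73
i=3: S_3 = -49 + -12*3 = -85
i=4: S_4 = -49 + -12*4 = -97
i=5: S_5 = -49 + -12*5 = -109
The first 6 terms are: [-49, -61, -73, -85, -97, -109]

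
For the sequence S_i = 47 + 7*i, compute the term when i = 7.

S_7 = 47 + 7*7 = 47 + 49 = 96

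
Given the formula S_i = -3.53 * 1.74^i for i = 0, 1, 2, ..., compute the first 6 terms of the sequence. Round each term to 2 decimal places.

This is a geometric sequence.
i=0: S_0 = -3.53 * 1.74^0 = -3.53
i=1: S_1 = -3.53 * 1.74^1 ≈ -6.14
i=2: S_2 = -3.53 * 1.74^2 ≈ -10.69
i=3: S_3 = -3.53 * 1.74^3 ≈ -18.6
i=4: S_4 = -3.53 * 1.74^4 ≈ -32.36
i=5: S_5 = -3.53 * 1.74^5 ≈ -56.3
The first 6 terms are: [-3.53, -6.14, -10.69, -18.6, -32.36, -56.3]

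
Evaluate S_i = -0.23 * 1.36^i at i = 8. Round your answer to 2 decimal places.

S_8 = -0.23 * 1.36^8 ≈ -0.23 * 11.7034 ≈ -2.69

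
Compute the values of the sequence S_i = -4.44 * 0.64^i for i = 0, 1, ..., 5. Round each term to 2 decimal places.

This is a geometric sequence.
i=0: S_0 = -4.44 * 0.64^0 = -4.44
i=1: S_1 = -4.44 * 0.64^1 ≈ -2.84
i=2: S_2 = -4.44 * 0.64^2 ≈ -1.82
i=3: S_3 = -4.44 * 0.64^3 ≈ -1.16
i=4: S_4 = -4.44 * 0.64^4 ≈ -0.74
i=5: S_5 = -4.44 * 0.64^5 ≈ -0.48
The first 6 terms are: [-4.44, -2.84, -1.82, -1.16, -0.74, -0.48]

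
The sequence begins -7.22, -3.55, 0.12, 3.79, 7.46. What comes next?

Differences: -3.55 - -7.22 = 3.67
This is an arithmetic sequence with common difference d = 3.67.
Next term = 7.46 + 3.67 = 11.13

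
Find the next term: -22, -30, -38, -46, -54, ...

Differences: -30 - -22 = -8
This is an arithmetic sequence with common difference d = -8.
Next term = -54 + -8 = -62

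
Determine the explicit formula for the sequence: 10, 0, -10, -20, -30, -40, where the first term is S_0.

Check differences: 0 - 10 = -10
-10 - 0 = -10
Common difference d = -10.
First term a = 10.
Formula: S_i = 10 - 10*i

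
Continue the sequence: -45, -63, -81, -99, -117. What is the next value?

Differences: -63 - -45 = -18
This is an arithmetic sequence with common difference d = -18.
Next term = -117 + -18 = -135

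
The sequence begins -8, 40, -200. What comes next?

Ratios: 40 / -8 = -5.0
This is a geometric sequence with common ratio r = -5.
Next term = -200 * -5 = 1000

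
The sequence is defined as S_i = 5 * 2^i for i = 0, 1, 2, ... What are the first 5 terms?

This is a geometric sequence.
i=0: S_0 = 5 * 2^0 = 5
i=1: S_1 = 5 * 2^1 = 10
i=2: S_2 = 5 * 2^2 = 20
i=3: S_3 = 5 * 2^3 = 40
i=4: S_4 = 5 * 2^4 = 80
The first 5 terms are: [5, 10, 20, 40, 80]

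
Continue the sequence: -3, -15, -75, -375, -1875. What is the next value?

Ratios: -15 / -3 = 5.0
This is a geometric sequence with common ratio r = 5.
Next term = -1875 * 5 = -9375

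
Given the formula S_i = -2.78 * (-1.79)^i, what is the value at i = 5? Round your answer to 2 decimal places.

S_5 = -2.78 * (-1.79)^5 ≈ -2.78 * -18.3766 ≈ 51.09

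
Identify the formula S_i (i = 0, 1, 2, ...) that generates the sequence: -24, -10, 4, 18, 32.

Check differences: -10 - -24 = 14
4 - -10 = 14
Common difference d = 14.
First term a = -24.
Formula: S_i = -24 + 14*i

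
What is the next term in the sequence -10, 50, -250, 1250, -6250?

Ratios: 50 / -10 = -5.0
This is a geometric sequence with common ratio r = -5.
Next term = -6250 * -5 = 31250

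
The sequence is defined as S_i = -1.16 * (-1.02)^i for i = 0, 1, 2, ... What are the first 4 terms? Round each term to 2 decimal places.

This is a geometric sequence.
i=0: S_0 = -1.16 * (-1.02)^0 = -1.16
i=1: S_1 = -1.16 * (-1.02)^1 ≈ 1.18
i=2: S_2 = -1.16 * (-1.02)^2 ≈ -1.21
i=3: S_3 = -1.16 * (-1.02)^3 ≈ 1.23
The first 4 terms are: [-1.16, 1.18, -1.21, 1.23]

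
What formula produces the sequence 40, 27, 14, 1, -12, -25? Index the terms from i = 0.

Check differences: 27 - 40 = -13
14 - 27 = -13
Common difference d = -13.
First term a = 40.
Formula: S_i = 40 - 13*i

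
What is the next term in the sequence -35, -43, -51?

Differences: -43 - -35 = -8
This is an arithmetic sequence with common difference d = -8.
Next term = -51 + -8 = -59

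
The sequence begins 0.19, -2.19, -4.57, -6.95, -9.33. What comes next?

Differences: -2.19 - 0.19 = -2.38
This is an arithmetic sequence with common difference d = -2.38.
Next term = -9.33 + -2.38 = -11.71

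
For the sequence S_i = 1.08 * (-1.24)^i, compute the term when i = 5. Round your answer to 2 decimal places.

S_5 = 1.08 * (-1.24)^5 ≈ 1.08 * -2.9316 ≈ -3.17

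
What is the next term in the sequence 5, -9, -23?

Differences: -9 - 5 = -14
This is an arithmetic sequence with common difference d = -14.
Next term = -23 + -14 = -37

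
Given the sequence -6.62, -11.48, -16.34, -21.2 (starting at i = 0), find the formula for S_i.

Check differences: -11.48 - -6.62 = -4.86
-16.34 - -11.48 = -4.86
Common difference d = -4.86.
First term a = -6.62.
Formula: S_i = -6.62 - 4.86*i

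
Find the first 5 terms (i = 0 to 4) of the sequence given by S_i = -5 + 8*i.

This is an arithmetic sequence.
i=0: S_0 = -5 + 8*0 = -5
i=1: S_1 = -5 + 8*1 = 3
i=2: S_2 = -5 + 8*2 = 11
i=3: S_3 = -5 + 8*3 = 19
i=4: S_4 = -5 + 8*4 = 27
The first 5 terms are: [-5, 3, 11, 19, 27]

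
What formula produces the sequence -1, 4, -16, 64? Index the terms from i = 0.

Check ratios: 4 / -1 = -4.0
Common ratio r = -4.
First term a = -1.
Formula: S_i = -1 * (-4)^i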